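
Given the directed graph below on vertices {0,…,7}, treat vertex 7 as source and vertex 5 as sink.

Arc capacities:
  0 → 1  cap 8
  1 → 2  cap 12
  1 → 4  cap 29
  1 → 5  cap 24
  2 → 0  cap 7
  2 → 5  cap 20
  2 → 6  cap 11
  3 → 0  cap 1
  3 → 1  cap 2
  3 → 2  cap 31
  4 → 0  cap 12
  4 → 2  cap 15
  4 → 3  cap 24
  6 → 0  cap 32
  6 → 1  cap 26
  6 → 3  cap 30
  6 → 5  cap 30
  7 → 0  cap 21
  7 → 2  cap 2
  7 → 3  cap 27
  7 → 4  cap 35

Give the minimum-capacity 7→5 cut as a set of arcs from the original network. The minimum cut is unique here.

augment #1: 7→2→5 push 2
augment #2: 7→0→1→5 push 8
augment #3: 7→3→1→5 push 2
augment #4: 7→3→2→5 push 18
augment #5: 7→3→2→6→5 push 7
augment #6: 7→4→2→6→5 push 4
max flow = 41; residual-reachable set from 7 gives S-side
cut edges (S→T): {(0,1), (2,5), (2,6), (3,1)} total cap 41

Min-cut arcs: {(0,1), (2,5), (2,6), (3,1)} (total capacity 41)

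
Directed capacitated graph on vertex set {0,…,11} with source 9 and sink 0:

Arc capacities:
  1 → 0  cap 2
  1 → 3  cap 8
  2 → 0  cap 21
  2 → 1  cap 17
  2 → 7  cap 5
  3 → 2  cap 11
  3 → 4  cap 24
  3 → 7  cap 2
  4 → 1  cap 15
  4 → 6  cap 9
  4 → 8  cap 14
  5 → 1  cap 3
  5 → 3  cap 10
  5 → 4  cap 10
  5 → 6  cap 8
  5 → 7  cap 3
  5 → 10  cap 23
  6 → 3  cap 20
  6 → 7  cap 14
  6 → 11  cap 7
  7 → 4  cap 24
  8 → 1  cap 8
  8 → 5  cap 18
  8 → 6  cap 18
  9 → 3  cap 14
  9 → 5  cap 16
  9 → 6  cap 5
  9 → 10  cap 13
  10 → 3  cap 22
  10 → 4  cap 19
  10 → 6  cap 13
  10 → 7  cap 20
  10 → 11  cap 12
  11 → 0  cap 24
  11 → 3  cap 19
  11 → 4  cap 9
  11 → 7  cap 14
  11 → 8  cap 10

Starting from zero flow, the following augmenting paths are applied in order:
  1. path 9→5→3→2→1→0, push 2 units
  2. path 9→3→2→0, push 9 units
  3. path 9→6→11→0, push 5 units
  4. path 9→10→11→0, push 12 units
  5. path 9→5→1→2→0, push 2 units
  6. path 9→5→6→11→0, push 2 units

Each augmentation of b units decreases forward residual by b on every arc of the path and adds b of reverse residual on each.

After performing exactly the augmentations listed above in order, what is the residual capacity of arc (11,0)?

Residual capacity of (11,0): 5

after path 1 (9→5→3→2→1→0, push 2): res(11,0)=24
after path 2 (9→3→2→0, push 9): res(11,0)=24
after path 3 (9→6→11→0, push 5): res(11,0)=19
after path 4 (9→10→11→0, push 12): res(11,0)=7
after path 5 (9→5→1→2→0, push 2): res(11,0)=7
after path 6 (9→5→6→11→0, push 2): res(11,0)=5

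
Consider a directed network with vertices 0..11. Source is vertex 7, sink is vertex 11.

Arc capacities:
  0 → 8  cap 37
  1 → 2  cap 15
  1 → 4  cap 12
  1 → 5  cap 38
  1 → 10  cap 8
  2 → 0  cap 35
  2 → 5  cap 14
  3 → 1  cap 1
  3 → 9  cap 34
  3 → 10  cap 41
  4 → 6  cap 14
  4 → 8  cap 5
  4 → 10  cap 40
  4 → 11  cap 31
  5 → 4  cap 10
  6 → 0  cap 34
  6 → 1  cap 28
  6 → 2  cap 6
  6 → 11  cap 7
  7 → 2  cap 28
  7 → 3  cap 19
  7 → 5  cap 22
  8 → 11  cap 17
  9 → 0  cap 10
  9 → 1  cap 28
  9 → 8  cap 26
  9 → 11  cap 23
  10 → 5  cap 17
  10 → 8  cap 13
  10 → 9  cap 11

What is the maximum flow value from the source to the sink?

augment #1: 7→3→9→11 bottleneck 19, total now 19
augment #2: 7→5→4→11 bottleneck 10, total now 29
augment #3: 7→2→0→8→11 bottleneck 17, total now 46

Maximum flow value: 46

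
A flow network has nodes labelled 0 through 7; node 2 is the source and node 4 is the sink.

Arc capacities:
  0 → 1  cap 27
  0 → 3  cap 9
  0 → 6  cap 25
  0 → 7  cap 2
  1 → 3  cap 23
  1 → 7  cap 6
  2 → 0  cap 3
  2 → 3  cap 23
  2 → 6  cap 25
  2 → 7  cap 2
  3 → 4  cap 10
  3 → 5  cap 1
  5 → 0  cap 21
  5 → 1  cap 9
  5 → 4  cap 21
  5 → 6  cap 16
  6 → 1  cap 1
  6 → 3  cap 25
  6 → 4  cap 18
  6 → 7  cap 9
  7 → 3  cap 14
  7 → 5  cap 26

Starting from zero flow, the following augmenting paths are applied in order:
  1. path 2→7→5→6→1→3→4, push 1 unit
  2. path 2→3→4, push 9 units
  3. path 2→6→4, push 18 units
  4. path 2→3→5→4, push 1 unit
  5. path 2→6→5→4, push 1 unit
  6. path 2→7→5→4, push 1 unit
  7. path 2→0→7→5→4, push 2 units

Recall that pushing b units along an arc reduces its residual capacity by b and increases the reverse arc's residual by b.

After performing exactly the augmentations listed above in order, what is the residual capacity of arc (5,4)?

after path 1 (2→7→5→6→1→3→4, push 1): res(5,4)=21
after path 2 (2→3→4, push 9): res(5,4)=21
after path 3 (2→6→4, push 18): res(5,4)=21
after path 4 (2→3→5→4, push 1): res(5,4)=20
after path 5 (2→6→5→4, push 1): res(5,4)=19
after path 6 (2→7→5→4, push 1): res(5,4)=18
after path 7 (2→0→7→5→4, push 2): res(5,4)=16

Residual capacity of (5,4): 16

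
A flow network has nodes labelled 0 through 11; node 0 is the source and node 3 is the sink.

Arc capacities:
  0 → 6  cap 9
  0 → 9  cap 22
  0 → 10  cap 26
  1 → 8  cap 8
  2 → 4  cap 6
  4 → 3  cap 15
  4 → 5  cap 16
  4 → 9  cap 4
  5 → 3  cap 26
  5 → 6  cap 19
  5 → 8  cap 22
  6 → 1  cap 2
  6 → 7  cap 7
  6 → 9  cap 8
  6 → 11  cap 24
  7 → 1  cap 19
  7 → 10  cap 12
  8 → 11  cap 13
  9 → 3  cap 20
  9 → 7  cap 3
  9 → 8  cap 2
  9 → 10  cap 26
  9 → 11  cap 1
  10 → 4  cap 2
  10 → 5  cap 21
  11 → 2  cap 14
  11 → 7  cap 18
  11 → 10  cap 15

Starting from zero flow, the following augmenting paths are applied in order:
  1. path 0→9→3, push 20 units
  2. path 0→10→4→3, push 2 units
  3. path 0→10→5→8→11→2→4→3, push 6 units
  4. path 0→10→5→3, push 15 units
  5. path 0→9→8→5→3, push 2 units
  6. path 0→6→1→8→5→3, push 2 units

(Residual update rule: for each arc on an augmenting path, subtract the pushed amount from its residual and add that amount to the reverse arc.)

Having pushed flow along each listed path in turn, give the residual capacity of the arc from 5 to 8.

after path 1 (0→9→3, push 20): res(5,8)=22
after path 2 (0→10→4→3, push 2): res(5,8)=22
after path 3 (0→10→5→8→11→2→4→3, push 6): res(5,8)=16
after path 4 (0→10→5→3, push 15): res(5,8)=16
after path 5 (0→9→8→5→3, push 2): res(5,8)=18
after path 6 (0→6→1→8→5→3, push 2): res(5,8)=20

Residual capacity of (5,8): 20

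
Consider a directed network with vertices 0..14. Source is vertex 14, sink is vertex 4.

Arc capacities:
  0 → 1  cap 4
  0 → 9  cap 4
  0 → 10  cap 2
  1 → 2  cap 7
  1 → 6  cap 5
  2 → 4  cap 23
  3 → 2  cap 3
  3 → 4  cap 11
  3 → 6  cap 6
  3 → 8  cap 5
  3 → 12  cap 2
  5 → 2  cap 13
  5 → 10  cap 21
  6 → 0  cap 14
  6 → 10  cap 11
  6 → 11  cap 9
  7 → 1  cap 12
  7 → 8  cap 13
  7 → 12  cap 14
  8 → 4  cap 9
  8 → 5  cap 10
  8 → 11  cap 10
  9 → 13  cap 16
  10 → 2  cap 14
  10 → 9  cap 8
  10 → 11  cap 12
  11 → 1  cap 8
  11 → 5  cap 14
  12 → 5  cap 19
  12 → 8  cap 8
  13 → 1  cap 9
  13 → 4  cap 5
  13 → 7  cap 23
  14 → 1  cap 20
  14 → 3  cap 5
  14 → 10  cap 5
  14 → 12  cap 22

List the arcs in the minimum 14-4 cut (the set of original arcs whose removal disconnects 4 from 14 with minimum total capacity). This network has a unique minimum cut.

Min-cut arcs: {(2,4), (8,4), (13,4), (14,3)} (total capacity 42)

augment #1: 14→3→4 push 5
augment #2: 14→1→2→4 push 7
augment #3: 14→10→2→4 push 5
augment #4: 14→12→8→4 push 8
augment #5: 14→12→5→2→4 push 11
augment #6: 14→1→6→0→9→13→4 push 4
augment #7: 14→1→6→10→9→13→4 push 1
augment #8: 14→12→5→10→9→13→7→8→4 push 1
max flow = 42; residual-reachable set from 14 gives S-side
cut edges (S→T): {(2,4), (8,4), (13,4), (14,3)} total cap 42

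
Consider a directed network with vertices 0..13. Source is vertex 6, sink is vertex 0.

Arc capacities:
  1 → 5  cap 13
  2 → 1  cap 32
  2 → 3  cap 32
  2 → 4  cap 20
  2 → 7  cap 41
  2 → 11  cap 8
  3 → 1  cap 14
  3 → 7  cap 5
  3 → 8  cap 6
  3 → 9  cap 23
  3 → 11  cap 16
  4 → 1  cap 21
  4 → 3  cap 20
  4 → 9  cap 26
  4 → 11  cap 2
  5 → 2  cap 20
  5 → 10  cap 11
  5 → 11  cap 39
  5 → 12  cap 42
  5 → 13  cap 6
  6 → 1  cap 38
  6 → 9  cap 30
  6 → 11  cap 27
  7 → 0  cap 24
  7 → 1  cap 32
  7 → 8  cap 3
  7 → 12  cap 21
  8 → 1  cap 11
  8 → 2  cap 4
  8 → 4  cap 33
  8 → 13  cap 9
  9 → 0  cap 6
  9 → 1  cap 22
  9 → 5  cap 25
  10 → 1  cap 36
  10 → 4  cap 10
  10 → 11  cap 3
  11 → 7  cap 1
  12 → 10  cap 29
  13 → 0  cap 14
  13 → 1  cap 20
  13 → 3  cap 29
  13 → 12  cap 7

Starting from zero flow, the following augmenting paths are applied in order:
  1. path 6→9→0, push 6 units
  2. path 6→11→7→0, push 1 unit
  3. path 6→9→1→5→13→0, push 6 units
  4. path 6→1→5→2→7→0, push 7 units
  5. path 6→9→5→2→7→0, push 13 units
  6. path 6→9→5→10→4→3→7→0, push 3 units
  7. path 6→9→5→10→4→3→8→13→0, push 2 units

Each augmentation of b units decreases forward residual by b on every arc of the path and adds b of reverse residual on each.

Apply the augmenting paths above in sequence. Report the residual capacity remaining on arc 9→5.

after path 1 (6→9→0, push 6): res(9,5)=25
after path 2 (6→11→7→0, push 1): res(9,5)=25
after path 3 (6→9→1→5→13→0, push 6): res(9,5)=25
after path 4 (6→1→5→2→7→0, push 7): res(9,5)=25
after path 5 (6→9→5→2→7→0, push 13): res(9,5)=12
after path 6 (6→9→5→10→4→3→7→0, push 3): res(9,5)=9
after path 7 (6→9→5→10→4→3→8→13→0, push 2): res(9,5)=7

Residual capacity of (9,5): 7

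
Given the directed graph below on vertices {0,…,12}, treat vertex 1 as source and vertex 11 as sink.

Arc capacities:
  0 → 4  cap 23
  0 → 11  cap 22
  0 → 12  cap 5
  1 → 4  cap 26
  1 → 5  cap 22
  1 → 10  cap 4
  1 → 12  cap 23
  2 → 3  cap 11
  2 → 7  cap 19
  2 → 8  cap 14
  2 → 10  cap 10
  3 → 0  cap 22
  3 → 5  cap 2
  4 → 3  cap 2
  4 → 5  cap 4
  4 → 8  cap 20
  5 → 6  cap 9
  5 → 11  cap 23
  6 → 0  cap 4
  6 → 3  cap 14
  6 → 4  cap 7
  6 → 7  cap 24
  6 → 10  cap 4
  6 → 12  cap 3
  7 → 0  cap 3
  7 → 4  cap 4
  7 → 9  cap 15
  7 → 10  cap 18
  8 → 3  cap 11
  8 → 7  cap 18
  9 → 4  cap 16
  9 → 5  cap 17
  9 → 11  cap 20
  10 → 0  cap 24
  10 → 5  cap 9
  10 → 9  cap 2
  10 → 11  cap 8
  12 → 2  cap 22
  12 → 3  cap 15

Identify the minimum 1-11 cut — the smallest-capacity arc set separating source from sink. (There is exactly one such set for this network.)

Min-cut arcs: {(0,11), (5,11), (7,9), (10,9), (10,11)} (total capacity 70)

augment #1: 1→5→11 push 22
augment #2: 1→10→11 push 4
augment #3: 1→4→5→11 push 1
augment #4: 1→4→3→0→11 push 2
augment #5: 1→12→2→10→11 push 4
augment #6: 1→12→3→0→11 push 15
augment #7: 1→4→5→6→0→11 push 3
augment #8: 1→4→8→3→0→11 push 2
augment #9: 1→4→8→7→9→11 push 15
augment #10: 1→12→2→10→9→11 push 2
max flow = 70; residual-reachable set from 1 gives S-side
cut edges (S→T): {(0,11), (5,11), (7,9), (10,9), (10,11)} total cap 70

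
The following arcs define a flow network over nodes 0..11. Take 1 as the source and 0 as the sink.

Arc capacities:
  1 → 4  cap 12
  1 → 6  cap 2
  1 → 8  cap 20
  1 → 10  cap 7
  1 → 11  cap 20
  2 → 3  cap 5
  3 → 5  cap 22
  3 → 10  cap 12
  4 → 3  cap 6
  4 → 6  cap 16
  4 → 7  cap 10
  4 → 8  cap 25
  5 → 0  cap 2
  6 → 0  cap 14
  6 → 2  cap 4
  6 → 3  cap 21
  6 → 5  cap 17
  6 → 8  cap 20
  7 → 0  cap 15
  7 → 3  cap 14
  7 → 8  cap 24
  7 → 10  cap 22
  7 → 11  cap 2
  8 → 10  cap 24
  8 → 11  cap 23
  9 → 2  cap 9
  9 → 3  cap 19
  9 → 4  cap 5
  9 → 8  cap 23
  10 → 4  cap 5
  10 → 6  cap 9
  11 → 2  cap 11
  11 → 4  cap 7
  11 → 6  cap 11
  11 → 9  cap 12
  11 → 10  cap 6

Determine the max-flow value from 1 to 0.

Maximum flow value: 26

augment #1: 1→6→0 bottleneck 2, total now 2
augment #2: 1→4→6→0 bottleneck 12, total now 14
augment #3: 1→10→4→7→0 bottleneck 5, total now 19
augment #4: 1→10→6→5→0 bottleneck 2, total now 21
augment #5: 1→11→4→7→0 bottleneck 5, total now 26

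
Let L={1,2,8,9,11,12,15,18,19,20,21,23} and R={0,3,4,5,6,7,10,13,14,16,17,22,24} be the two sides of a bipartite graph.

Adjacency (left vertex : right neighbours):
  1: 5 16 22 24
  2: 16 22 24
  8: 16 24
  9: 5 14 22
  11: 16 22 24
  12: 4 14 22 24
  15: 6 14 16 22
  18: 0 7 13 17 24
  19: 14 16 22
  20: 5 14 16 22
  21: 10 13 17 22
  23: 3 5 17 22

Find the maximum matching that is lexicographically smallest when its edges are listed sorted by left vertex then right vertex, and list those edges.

|M| = 10 (so the lex-smallest maximum matching has 10 edges)
process left vertices in ascending order; for each, take the smallest-labelled available neighbour that still permits 10 edges overall, or leave it unmatched if none does
lex-smallest matching: {1-5, 2-16, 8-24, 9-14, 11-22, 12-4, 15-6, 18-0, 21-10, 23-3}

Lex-smallest maximum matching: {(1,5), (2,16), (8,24), (9,14), (11,22), (12,4), (15,6), (18,0), (21,10), (23,3)}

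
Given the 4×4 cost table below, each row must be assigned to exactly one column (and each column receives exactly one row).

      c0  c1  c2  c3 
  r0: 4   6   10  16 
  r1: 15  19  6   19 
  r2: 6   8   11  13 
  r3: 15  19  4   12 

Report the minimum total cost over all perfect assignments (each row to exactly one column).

one of 2 optimal assignments: row0→col0 (cost 4), row1→col2 (cost 6), row2→col1 (cost 8), row3→col3 (cost 12)
total = 4 + 6 + 8 + 12 = 30

Minimum assignment cost: 30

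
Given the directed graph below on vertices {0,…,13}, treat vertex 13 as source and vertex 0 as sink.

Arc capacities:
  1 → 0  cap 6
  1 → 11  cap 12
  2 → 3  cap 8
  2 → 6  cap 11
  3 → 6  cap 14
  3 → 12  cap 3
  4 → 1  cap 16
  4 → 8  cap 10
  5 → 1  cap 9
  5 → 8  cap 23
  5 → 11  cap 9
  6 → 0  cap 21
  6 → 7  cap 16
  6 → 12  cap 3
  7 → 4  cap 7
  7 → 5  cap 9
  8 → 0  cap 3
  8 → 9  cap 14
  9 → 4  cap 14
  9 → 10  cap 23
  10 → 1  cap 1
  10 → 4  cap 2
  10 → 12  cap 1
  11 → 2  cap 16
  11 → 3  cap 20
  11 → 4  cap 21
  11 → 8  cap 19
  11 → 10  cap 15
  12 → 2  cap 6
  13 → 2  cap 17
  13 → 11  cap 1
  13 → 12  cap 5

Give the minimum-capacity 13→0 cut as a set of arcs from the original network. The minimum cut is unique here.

augment #1: 13→2→6→0 push 11
augment #2: 13→11→8→0 push 1
augment #3: 13→2→3→6→0 push 6
augment #4: 13→12→2→3→6→0 push 2
max flow = 20; residual-reachable set from 13 gives S-side
cut edges (S→T): {(2,3), (2,6), (13,11)} total cap 20

Min-cut arcs: {(2,3), (2,6), (13,11)} (total capacity 20)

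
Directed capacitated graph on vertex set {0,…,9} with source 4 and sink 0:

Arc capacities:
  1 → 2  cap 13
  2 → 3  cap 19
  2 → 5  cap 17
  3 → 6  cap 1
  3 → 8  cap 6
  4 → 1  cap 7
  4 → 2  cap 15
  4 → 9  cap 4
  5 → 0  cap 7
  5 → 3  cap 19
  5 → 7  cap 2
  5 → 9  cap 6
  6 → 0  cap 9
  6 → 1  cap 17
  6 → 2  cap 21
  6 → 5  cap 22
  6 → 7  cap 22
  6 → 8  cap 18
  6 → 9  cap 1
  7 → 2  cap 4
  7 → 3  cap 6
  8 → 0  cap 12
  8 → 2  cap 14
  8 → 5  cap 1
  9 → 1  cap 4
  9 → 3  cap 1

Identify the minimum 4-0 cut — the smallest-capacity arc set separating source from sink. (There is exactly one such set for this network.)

augment #1: 4→2→5→0 push 7
augment #2: 4→2→3→6→0 push 1
augment #3: 4→2→3→8→0 push 6
max flow = 14; residual-reachable set from 4 gives S-side
cut edges (S→T): {(3,6), (3,8), (5,0)} total cap 14

Min-cut arcs: {(3,6), (3,8), (5,0)} (total capacity 14)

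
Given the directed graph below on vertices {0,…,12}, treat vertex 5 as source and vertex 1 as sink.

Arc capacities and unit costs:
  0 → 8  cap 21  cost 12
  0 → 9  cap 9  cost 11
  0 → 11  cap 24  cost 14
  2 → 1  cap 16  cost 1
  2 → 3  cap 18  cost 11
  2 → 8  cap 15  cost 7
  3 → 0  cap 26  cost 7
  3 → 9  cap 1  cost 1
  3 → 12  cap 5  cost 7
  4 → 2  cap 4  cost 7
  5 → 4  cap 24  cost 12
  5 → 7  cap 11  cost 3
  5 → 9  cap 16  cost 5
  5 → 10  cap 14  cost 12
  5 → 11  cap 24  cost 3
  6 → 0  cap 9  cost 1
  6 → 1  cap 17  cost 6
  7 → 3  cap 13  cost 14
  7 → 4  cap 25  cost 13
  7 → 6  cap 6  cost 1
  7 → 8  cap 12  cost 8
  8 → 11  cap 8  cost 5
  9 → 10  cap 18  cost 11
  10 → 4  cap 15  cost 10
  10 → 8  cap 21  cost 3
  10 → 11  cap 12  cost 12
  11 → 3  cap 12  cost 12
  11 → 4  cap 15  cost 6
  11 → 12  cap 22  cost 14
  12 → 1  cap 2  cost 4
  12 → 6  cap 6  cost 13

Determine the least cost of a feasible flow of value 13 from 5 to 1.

shortest-cost path #1: 5→7→6→1 push 6 @ unit cost 10 (adds 60)
shortest-cost path #2: 5→11→4→2→1 push 4 @ unit cost 17 (adds 68)
shortest-cost path #3: 5→11→12→1 push 2 @ unit cost 21 (adds 42)
shortest-cost path #4: 5→11→12→6→1 push 1 @ unit cost 36 (adds 36)
total cost = 206

Minimum cost for 13 units: 206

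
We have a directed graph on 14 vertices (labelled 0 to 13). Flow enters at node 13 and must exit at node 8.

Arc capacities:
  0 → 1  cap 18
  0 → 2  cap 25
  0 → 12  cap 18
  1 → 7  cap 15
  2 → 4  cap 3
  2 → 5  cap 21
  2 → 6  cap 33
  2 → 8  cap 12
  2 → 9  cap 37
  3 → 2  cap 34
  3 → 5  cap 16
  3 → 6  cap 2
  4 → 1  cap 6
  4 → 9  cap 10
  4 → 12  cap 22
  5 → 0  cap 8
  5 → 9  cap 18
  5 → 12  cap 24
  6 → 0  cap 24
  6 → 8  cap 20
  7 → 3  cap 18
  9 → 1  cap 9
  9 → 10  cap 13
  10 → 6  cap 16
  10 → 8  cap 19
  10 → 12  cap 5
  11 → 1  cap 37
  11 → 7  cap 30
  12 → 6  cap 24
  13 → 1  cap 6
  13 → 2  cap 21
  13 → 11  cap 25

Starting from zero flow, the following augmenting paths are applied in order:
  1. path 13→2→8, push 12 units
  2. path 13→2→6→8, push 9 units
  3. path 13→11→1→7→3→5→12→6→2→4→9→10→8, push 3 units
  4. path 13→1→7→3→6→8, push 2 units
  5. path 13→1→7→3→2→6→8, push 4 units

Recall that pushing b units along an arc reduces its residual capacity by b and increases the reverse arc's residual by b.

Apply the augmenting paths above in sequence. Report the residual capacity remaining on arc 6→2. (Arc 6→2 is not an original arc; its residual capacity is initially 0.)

after path 1 (13→2→8, push 12): res(6,2)=0
after path 2 (13→2→6→8, push 9): res(6,2)=9
after path 3 (13→11→1→7→3→5→12→6→2→4→9→10→8, push 3): res(6,2)=6
after path 4 (13→1→7→3→6→8, push 2): res(6,2)=6
after path 5 (13→1→7→3→2→6→8, push 4): res(6,2)=10

Residual capacity of (6,2): 10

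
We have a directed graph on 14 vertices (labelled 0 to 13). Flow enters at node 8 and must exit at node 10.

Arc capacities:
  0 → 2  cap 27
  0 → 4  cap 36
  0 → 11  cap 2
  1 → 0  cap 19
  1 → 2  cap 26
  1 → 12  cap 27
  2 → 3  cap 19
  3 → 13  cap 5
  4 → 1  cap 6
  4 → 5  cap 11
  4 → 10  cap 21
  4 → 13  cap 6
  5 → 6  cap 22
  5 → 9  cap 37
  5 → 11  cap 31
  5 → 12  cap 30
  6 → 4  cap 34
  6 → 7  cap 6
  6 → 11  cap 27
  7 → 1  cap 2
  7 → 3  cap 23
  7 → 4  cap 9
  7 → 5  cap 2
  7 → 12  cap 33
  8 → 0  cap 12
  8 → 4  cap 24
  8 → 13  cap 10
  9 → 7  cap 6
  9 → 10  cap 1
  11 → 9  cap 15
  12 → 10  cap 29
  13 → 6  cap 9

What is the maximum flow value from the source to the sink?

Maximum flow value: 45

augment #1: 8→4→10 bottleneck 21, total now 21
augment #2: 8→0→11→9→10 bottleneck 1, total now 22
augment #3: 8→4→1→12→10 bottleneck 3, total now 25
augment #4: 8→0→4→1→12→10 bottleneck 3, total now 28
augment #5: 8→0→4→5→12→10 bottleneck 8, total now 36
augment #6: 8→13→6→7→12→10 bottleneck 6, total now 42
augment #7: 8→13→6→4→5→12→10 bottleneck 3, total now 45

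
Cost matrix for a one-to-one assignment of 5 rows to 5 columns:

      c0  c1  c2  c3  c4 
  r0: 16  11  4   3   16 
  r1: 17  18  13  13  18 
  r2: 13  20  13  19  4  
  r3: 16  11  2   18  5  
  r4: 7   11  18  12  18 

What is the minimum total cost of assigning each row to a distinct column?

optimal assignment: row0→col3 (cost 3), row1→col1 (cost 18), row2→col4 (cost 4), row3→col2 (cost 2), row4→col0 (cost 7)
total = 3 + 18 + 4 + 2 + 7 = 34

Minimum assignment cost: 34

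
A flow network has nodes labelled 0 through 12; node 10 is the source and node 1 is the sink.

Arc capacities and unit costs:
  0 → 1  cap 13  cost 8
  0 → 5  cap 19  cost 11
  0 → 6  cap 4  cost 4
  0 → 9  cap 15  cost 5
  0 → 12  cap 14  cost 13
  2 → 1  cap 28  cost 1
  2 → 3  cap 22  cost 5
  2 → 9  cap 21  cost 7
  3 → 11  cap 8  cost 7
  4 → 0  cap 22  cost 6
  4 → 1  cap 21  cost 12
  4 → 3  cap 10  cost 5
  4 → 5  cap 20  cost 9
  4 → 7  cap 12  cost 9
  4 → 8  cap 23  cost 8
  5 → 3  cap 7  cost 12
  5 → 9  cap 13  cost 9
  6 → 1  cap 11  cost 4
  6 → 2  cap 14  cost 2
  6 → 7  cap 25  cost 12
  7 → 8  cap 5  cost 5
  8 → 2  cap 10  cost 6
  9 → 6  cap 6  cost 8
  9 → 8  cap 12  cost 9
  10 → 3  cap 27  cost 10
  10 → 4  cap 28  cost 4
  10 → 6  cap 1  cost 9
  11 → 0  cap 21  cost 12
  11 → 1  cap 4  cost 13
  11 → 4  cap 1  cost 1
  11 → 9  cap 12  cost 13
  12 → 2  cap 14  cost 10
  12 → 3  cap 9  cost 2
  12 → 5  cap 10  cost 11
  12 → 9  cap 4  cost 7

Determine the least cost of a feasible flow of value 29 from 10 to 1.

Minimum cost for 29 units: 470

shortest-cost path #1: 10→6→2→1 push 1 @ unit cost 12 (adds 12)
shortest-cost path #2: 10→4→1 push 21 @ unit cost 16 (adds 336)
shortest-cost path #3: 10→4→0→6→2→1 push 4 @ unit cost 17 (adds 68)
shortest-cost path #4: 10→4→0→1 push 3 @ unit cost 18 (adds 54)
total cost = 470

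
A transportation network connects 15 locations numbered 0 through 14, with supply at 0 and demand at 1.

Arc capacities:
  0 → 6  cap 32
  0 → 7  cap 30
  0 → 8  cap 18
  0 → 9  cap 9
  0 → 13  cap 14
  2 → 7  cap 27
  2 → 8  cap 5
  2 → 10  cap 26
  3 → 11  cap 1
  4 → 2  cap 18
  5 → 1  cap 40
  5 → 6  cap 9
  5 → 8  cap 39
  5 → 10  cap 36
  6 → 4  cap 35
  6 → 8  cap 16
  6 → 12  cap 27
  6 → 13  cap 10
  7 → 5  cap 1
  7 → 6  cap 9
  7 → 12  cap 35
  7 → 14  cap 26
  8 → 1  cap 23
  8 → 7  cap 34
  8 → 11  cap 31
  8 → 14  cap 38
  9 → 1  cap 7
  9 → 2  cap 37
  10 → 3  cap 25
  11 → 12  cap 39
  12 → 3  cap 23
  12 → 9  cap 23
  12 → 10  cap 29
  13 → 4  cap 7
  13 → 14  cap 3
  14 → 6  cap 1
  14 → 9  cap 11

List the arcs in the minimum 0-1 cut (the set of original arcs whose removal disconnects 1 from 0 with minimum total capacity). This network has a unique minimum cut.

Min-cut arcs: {(7,5), (8,1), (9,1)} (total capacity 31)

augment #1: 0→8→1 push 18
augment #2: 0→9→1 push 7
augment #3: 0→6→8→1 push 5
augment #4: 0→7→5→1 push 1
max flow = 31; residual-reachable set from 0 gives S-side
cut edges (S→T): {(7,5), (8,1), (9,1)} total cap 31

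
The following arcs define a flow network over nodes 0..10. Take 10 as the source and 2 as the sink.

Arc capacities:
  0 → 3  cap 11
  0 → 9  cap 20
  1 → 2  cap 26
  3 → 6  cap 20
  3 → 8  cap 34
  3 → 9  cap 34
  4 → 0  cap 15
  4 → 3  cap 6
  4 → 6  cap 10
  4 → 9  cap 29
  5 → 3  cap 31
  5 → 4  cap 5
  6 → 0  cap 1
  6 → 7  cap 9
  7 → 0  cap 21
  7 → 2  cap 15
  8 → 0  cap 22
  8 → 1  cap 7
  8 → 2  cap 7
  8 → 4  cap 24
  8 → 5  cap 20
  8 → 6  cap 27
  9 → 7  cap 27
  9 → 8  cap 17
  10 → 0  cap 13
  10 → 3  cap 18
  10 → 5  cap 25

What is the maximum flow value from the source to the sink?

augment #1: 10→3→8→2 bottleneck 7, total now 7
augment #2: 10→0→9→7→2 bottleneck 13, total now 20
augment #3: 10→3→6→7→2 bottleneck 2, total now 22
augment #4: 10→3→8→1→2 bottleneck 7, total now 29

Maximum flow value: 29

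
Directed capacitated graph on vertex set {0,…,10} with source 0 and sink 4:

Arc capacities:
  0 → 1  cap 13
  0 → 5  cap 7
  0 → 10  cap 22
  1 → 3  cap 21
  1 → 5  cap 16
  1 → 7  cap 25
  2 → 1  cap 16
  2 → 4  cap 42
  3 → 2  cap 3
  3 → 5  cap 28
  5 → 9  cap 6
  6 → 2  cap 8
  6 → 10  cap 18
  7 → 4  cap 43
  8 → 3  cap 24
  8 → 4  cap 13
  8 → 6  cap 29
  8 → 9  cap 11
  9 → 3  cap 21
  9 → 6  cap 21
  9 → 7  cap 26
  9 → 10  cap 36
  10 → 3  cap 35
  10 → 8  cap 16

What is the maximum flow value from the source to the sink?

augment #1: 0→1→7→4 bottleneck 13, total now 13
augment #2: 0→10→8→4 bottleneck 13, total now 26
augment #3: 0→5→9→7→4 bottleneck 6, total now 32
augment #4: 0→10→3→2→4 bottleneck 3, total now 35
augment #5: 0→10→8→6→2→4 bottleneck 3, total now 38

Maximum flow value: 38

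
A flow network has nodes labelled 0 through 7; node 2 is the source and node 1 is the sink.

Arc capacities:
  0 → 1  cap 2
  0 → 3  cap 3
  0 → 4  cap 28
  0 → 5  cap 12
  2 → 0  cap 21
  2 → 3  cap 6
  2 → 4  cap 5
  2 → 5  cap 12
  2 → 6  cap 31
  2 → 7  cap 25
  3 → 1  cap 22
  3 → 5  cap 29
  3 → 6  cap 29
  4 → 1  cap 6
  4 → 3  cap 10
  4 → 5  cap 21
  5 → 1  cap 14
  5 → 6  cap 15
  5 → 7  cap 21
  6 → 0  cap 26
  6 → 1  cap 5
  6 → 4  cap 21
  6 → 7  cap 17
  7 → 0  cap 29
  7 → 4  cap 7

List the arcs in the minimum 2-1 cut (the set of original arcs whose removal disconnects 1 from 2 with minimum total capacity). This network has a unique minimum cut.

augment #1: 2→0→1 push 2
augment #2: 2→3→1 push 6
augment #3: 2→4→1 push 5
augment #4: 2→5→1 push 12
augment #5: 2→6→1 push 5
augment #6: 2→0→3→1 push 3
augment #7: 2→0→4→1 push 1
augment #8: 2→0→5→1 push 2
augment #9: 2→0→4→3→1 push 10
max flow = 46; residual-reachable set from 2 gives S-side
cut edges (S→T): {(0,1), (0,3), (2,3), (4,1), (4,3), (5,1), (6,1)} total cap 46

Min-cut arcs: {(0,1), (0,3), (2,3), (4,1), (4,3), (5,1), (6,1)} (total capacity 46)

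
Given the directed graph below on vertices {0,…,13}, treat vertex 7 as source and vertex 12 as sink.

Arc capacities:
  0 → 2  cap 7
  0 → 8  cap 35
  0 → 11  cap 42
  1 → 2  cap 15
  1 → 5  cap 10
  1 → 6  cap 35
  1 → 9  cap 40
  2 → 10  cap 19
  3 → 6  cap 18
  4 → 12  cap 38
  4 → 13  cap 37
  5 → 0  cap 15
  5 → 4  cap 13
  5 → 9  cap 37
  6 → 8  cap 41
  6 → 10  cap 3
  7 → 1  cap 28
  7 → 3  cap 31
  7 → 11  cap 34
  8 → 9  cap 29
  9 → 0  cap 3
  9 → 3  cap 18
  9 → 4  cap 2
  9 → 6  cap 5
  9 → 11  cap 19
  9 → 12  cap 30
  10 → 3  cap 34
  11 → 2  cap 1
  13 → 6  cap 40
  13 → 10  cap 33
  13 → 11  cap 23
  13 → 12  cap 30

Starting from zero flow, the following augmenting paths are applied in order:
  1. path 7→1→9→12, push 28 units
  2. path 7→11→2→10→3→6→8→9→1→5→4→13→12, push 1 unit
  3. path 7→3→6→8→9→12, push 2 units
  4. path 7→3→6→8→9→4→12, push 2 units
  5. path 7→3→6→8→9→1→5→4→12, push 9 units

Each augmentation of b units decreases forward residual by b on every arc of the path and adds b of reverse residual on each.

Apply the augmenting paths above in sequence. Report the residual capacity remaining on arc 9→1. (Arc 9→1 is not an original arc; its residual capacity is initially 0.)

after path 1 (7→1→9→12, push 28): res(9,1)=28
after path 2 (7→11→2→10→3→6→8→9→1→5→4→13→12, push 1): res(9,1)=27
after path 3 (7→3→6→8→9→12, push 2): res(9,1)=27
after path 4 (7→3→6→8→9→4→12, push 2): res(9,1)=27
after path 5 (7→3→6→8→9→1→5→4→12, push 9): res(9,1)=18

Residual capacity of (9,1): 18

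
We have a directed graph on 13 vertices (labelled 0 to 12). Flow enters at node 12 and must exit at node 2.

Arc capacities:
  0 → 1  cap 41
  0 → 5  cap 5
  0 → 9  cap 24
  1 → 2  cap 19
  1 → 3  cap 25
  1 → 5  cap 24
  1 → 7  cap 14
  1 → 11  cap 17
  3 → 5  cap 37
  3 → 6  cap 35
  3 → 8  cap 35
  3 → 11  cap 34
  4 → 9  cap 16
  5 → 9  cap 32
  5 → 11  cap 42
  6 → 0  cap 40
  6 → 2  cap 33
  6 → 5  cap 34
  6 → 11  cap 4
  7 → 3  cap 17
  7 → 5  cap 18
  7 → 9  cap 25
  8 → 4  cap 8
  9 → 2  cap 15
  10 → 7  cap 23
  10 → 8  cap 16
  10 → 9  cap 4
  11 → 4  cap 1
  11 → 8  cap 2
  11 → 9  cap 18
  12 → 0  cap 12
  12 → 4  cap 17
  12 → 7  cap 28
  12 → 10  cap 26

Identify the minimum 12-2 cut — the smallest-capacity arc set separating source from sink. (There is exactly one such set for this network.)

augment #1: 12→0→1→2 push 12
augment #2: 12→4→9→2 push 15
augment #3: 12→7→3→6→2 push 17
max flow = 44; residual-reachable set from 12 gives S-side
cut edges (S→T): {(7,3), (9,2), (12,0)} total cap 44

Min-cut arcs: {(7,3), (9,2), (12,0)} (total capacity 44)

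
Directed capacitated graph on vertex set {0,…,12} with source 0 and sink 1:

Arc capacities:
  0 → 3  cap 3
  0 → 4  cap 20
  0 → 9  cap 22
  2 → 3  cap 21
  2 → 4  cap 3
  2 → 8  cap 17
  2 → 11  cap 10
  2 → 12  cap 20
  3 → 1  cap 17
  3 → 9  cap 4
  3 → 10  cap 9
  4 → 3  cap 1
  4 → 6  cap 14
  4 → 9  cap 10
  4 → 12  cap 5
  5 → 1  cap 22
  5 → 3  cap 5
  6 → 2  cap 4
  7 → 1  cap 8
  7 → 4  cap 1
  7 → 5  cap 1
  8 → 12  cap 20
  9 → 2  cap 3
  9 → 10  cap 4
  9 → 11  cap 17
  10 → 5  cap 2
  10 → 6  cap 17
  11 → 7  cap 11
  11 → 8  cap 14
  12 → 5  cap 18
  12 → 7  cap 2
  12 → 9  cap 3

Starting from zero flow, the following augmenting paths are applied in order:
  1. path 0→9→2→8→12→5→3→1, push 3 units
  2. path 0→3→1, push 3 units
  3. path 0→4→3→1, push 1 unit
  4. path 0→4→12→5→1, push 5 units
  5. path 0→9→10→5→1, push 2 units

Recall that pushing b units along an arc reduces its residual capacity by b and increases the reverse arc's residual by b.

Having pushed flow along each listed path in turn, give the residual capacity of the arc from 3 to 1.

Residual capacity of (3,1): 10

after path 1 (0→9→2→8→12→5→3→1, push 3): res(3,1)=14
after path 2 (0→3→1, push 3): res(3,1)=11
after path 3 (0→4→3→1, push 1): res(3,1)=10
after path 4 (0→4→12→5→1, push 5): res(3,1)=10
after path 5 (0→9→10→5→1, push 2): res(3,1)=10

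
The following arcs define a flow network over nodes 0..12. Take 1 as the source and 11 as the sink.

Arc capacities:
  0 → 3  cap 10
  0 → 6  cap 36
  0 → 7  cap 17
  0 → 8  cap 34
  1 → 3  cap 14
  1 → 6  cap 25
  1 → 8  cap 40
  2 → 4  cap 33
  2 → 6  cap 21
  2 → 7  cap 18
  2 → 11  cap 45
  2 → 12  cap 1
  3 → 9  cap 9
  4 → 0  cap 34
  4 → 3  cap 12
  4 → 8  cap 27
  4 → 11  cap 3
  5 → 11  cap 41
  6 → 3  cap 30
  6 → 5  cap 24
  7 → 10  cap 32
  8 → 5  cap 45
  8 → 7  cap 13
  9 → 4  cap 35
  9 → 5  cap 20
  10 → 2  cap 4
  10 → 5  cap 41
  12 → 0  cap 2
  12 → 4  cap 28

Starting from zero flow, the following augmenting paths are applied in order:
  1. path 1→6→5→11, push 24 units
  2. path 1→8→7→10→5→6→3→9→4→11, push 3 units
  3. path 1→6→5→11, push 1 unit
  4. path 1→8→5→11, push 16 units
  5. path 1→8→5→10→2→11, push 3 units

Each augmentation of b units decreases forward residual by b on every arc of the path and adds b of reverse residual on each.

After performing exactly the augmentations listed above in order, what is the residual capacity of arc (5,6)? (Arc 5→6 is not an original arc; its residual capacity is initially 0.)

Residual capacity of (5,6): 22

after path 1 (1→6→5→11, push 24): res(5,6)=24
after path 2 (1→8→7→10→5→6→3→9→4→11, push 3): res(5,6)=21
after path 3 (1→6→5→11, push 1): res(5,6)=22
after path 4 (1→8→5→11, push 16): res(5,6)=22
after path 5 (1→8→5→10→2→11, push 3): res(5,6)=22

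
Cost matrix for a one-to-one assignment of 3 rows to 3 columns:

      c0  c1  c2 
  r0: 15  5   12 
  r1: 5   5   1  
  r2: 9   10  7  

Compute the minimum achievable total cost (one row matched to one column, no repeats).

Minimum assignment cost: 15

optimal assignment: row0→col1 (cost 5), row1→col2 (cost 1), row2→col0 (cost 9)
total = 5 + 1 + 9 = 15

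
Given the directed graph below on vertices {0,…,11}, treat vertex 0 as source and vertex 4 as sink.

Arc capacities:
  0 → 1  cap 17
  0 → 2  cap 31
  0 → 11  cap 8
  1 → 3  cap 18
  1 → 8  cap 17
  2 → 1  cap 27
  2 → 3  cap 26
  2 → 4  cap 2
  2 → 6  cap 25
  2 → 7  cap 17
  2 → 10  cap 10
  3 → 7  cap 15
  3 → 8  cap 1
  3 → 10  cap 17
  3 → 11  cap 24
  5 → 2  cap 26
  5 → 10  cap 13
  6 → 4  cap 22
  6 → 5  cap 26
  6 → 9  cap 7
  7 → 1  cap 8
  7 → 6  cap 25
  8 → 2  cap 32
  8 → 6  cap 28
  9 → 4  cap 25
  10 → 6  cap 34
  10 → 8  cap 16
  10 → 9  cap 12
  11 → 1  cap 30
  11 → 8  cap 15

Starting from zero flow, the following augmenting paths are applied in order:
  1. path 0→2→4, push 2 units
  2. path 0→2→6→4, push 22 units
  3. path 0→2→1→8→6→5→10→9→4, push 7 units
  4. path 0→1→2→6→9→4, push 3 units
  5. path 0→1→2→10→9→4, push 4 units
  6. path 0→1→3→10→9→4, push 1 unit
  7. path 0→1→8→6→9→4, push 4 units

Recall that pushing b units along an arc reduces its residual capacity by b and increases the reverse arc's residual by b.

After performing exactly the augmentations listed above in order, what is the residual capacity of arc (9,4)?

after path 1 (0→2→4, push 2): res(9,4)=25
after path 2 (0→2→6→4, push 22): res(9,4)=25
after path 3 (0→2→1→8→6→5→10→9→4, push 7): res(9,4)=18
after path 4 (0→1→2→6→9→4, push 3): res(9,4)=15
after path 5 (0→1→2→10→9→4, push 4): res(9,4)=11
after path 6 (0→1→3→10→9→4, push 1): res(9,4)=10
after path 7 (0→1→8→6→9→4, push 4): res(9,4)=6

Residual capacity of (9,4): 6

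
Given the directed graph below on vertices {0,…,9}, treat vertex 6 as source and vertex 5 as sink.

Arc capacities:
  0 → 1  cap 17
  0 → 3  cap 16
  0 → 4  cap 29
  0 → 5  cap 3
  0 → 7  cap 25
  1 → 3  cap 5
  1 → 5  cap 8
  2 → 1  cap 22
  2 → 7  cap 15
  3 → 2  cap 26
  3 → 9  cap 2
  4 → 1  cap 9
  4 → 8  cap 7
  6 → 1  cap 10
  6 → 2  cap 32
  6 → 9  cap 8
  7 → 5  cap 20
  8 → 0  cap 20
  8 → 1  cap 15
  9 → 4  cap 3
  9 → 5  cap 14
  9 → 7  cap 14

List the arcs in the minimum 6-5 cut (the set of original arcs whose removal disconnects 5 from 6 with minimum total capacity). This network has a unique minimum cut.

Min-cut arcs: {(1,5), (2,7), (3,9), (6,9)} (total capacity 33)

augment #1: 6→1→5 push 8
augment #2: 6→9→5 push 8
augment #3: 6→2→7→5 push 15
augment #4: 6→1→3→9→5 push 2
max flow = 33; residual-reachable set from 6 gives S-side
cut edges (S→T): {(1,5), (2,7), (3,9), (6,9)} total cap 33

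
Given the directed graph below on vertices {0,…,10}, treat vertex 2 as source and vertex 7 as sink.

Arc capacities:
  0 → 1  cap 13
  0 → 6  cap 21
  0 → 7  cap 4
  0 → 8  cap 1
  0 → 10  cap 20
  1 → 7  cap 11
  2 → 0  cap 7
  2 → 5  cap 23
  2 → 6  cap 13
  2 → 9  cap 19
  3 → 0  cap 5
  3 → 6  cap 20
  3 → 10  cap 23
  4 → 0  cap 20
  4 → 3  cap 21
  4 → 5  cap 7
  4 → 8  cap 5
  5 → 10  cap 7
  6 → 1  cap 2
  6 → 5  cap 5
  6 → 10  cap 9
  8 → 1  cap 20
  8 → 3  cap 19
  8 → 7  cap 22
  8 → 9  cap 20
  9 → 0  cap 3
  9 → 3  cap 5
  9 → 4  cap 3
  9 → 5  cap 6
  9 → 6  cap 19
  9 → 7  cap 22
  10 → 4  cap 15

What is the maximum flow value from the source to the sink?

Maximum flow value: 40

augment #1: 2→0→7 bottleneck 4, total now 4
augment #2: 2→9→7 bottleneck 19, total now 23
augment #3: 2→0→1→7 bottleneck 3, total now 26
augment #4: 2→6→1→7 bottleneck 2, total now 28
augment #5: 2→5→10→4→8→7 bottleneck 5, total now 33
augment #6: 2→5→10→4→0→1→7 bottleneck 2, total now 35
augment #7: 2→6→10→4→0→1→7 bottleneck 4, total now 39
augment #8: 2→6→10→4→0→8→7 bottleneck 1, total now 40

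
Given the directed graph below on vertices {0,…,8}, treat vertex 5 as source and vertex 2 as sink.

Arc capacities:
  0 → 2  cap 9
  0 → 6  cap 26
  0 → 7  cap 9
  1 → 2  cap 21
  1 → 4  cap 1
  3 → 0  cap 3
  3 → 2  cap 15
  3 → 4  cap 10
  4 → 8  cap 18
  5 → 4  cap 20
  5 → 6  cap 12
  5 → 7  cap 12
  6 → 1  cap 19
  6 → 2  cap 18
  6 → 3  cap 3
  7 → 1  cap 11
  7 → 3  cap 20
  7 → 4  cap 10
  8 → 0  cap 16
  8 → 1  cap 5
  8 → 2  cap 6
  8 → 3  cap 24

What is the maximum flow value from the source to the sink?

augment #1: 5→6→2 bottleneck 12, total now 12
augment #2: 5→4→8→2 bottleneck 6, total now 18
augment #3: 5→7→1→2 bottleneck 11, total now 29
augment #4: 5→7→3→2 bottleneck 1, total now 30
augment #5: 5→4→8→0→2 bottleneck 9, total now 39
augment #6: 5→4→8→1→2 bottleneck 3, total now 42

Maximum flow value: 42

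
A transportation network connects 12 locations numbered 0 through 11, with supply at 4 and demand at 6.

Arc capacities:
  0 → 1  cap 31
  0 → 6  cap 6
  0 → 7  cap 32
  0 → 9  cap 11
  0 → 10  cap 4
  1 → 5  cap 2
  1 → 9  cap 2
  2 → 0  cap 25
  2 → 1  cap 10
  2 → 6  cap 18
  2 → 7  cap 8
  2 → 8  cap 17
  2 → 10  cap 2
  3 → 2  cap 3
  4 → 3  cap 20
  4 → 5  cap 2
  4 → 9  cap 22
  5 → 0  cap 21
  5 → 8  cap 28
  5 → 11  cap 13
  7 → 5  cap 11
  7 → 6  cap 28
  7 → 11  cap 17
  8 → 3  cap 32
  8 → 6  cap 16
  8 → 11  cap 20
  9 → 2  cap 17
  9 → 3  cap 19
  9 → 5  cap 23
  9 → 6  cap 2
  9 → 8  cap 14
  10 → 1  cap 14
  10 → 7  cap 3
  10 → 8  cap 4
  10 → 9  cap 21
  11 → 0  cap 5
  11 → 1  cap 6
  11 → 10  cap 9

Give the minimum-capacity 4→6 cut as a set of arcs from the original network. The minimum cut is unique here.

augment #1: 4→9→6 push 2
augment #2: 4→3→2→6 push 3
augment #3: 4→5→0→6 push 2
augment #4: 4→9→2→6 push 15
augment #5: 4→9→8→6 push 5
max flow = 27; residual-reachable set from 4 gives S-side
cut edges (S→T): {(3,2), (4,5), (4,9)} total cap 27

Min-cut arcs: {(3,2), (4,5), (4,9)} (total capacity 27)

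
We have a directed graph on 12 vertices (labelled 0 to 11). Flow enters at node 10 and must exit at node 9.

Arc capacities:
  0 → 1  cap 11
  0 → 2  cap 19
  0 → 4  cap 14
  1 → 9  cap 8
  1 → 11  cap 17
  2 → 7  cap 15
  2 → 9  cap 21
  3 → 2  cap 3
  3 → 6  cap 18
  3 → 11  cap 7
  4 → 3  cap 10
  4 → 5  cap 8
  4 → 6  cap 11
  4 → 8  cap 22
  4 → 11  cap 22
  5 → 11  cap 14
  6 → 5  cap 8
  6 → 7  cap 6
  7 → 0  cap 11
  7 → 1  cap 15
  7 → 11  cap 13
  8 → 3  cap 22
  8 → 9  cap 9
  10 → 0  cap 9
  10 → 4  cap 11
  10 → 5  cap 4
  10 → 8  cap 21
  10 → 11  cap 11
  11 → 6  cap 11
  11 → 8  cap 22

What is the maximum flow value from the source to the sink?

Maximum flow value: 27

augment #1: 10→8→9 bottleneck 9, total now 9
augment #2: 10→0→1→9 bottleneck 8, total now 17
augment #3: 10→0→2→9 bottleneck 1, total now 18
augment #4: 10→4→3→2→9 bottleneck 3, total now 21
augment #5: 10→4→6→7→0→2→9 bottleneck 6, total now 27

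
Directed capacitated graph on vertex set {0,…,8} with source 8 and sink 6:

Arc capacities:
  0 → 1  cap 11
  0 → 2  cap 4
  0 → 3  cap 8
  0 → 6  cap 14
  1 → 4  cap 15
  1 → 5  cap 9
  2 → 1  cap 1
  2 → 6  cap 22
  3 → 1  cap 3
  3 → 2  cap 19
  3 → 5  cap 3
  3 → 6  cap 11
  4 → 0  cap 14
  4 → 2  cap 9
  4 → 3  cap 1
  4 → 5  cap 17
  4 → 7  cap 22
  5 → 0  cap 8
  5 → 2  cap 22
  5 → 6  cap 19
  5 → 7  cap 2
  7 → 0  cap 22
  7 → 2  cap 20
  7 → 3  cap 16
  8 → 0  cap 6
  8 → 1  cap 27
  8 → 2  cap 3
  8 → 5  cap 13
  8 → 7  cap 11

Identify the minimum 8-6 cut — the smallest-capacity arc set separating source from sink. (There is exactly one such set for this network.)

augment #1: 8→0→6 push 6
augment #2: 8→2→6 push 3
augment #3: 8→5→6 push 13
augment #4: 8→1→5→6 push 6
augment #5: 8→7→0→6 push 8
augment #6: 8→7→2→6 push 3
augment #7: 8→1→4→2→6 push 9
augment #8: 8→1→4→3→6 push 1
augment #9: 8→1→5→2→6 push 3
augment #10: 8→1→4→0→2→6 push 4
augment #11: 8→1→4→0→3→6 push 1
max flow = 57; residual-reachable set from 8 gives S-side
cut edges (S→T): {(1,4), (1,5), (8,0), (8,2), (8,5), (8,7)} total cap 57

Min-cut arcs: {(1,4), (1,5), (8,0), (8,2), (8,5), (8,7)} (total capacity 57)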